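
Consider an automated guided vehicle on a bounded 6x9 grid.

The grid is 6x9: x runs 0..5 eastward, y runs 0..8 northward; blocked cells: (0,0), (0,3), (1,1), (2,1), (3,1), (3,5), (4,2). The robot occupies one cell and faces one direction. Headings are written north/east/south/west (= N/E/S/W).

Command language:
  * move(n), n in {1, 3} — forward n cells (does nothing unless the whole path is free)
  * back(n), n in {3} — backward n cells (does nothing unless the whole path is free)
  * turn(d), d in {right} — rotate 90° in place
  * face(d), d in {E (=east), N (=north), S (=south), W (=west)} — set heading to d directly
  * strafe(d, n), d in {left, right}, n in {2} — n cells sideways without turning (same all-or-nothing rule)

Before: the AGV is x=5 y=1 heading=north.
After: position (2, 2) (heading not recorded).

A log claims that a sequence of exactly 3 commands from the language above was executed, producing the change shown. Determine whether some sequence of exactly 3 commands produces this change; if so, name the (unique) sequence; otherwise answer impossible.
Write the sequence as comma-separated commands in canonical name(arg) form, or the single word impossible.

impossible

all 1000 sequences checked — none match.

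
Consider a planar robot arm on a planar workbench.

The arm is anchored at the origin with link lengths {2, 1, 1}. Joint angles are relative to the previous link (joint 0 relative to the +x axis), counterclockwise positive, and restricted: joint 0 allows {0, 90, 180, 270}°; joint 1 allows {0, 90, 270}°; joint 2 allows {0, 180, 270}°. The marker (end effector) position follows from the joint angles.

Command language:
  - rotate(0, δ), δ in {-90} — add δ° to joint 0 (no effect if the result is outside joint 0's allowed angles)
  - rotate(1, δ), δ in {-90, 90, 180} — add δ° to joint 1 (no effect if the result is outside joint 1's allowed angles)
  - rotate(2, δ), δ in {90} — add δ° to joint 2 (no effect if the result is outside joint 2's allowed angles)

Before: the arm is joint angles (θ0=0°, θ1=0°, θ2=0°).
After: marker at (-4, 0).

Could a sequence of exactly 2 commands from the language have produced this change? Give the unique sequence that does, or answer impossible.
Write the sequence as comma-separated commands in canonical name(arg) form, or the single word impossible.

rotate(0, -90), rotate(0, -90)

t0: joint angles (θ0=0°, θ1=0°, θ2=0°)
t=1 rotate(0, -90) ⇒ joint angles (θ0=270°, θ1=0°, θ2=0°)
t=2 rotate(0, -90) ⇒ joint angles (θ0=180°, θ1=0°, θ2=0°)
no rival 2-sequence matches.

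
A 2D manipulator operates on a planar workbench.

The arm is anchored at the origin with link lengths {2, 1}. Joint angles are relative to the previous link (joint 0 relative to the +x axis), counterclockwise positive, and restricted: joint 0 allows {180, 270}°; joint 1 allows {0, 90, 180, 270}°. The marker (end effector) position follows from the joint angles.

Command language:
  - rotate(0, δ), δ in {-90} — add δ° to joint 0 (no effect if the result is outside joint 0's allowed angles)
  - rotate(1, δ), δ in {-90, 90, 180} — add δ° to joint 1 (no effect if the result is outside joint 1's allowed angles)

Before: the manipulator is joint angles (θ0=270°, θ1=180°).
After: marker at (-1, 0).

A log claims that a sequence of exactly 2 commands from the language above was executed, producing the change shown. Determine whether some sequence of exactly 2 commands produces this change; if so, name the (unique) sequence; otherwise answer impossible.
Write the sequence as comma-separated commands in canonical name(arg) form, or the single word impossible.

t0: joint angles (θ0=270°, θ1=180°)
1. rotate(0, -90) → joint angles (θ0=180°, θ1=180°)
2. rotate(0, -90) → joint angles (θ0=180°, θ1=180°)
no rival 2-sequence matches.

rotate(0, -90), rotate(0, -90)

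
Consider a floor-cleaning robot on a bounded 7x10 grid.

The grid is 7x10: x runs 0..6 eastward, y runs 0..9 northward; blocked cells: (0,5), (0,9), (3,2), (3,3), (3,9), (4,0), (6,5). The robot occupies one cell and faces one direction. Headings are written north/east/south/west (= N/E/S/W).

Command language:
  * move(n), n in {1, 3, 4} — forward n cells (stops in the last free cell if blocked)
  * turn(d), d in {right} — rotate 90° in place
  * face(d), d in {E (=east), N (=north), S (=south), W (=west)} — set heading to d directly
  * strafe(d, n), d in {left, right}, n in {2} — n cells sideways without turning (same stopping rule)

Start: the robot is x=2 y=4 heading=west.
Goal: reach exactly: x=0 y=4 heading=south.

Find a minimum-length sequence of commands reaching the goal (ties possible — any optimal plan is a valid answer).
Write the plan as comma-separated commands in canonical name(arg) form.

start: x=2 y=4 heading=west
step 1 (face(S)): x=2 y=4 heading=south
step 2 (strafe(right, 2)): x=0 y=4 heading=south
shorter routes all fall short; 2 is best.

face(S), strafe(right, 2)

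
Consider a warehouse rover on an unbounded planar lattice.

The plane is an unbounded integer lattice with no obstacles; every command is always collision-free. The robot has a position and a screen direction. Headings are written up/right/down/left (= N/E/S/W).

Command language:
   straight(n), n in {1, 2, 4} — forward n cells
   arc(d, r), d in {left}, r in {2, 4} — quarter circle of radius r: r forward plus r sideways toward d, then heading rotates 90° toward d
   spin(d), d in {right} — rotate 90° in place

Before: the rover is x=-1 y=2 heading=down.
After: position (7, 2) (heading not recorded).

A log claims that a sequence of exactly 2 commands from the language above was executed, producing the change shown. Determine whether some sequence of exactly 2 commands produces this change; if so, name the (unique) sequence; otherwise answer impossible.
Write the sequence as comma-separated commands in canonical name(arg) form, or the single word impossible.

begin: x=-1 y=2 heading=down
t=1 arc(left, 4) ⇒ x=3 y=-2 heading=right
t=2 arc(left, 4) ⇒ x=7 y=2 heading=up
uniquely the one of 36 2-step routes that fits.

arc(left, 4), arc(left, 4)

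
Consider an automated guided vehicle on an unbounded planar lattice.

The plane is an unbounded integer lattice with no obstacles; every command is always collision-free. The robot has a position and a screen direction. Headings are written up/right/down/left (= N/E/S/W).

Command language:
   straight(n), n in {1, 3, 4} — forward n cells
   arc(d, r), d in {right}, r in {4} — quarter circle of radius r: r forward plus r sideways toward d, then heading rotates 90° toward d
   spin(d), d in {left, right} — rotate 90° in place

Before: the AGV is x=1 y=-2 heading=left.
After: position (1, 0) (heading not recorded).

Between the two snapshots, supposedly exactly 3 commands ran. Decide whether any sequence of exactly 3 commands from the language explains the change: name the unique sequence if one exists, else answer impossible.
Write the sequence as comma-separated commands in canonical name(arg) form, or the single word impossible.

key: running straight(1) before spin(right) would end elsewhere — order is forced
start: x=1 y=-2 heading=left
1. spin(right) → x=1 y=-2 heading=up
2. straight(1) → x=1 y=-1 heading=up
3. straight(1) → x=1 y=0 heading=up
all 216 alternatives checked — unique.

spin(right), straight(1), straight(1)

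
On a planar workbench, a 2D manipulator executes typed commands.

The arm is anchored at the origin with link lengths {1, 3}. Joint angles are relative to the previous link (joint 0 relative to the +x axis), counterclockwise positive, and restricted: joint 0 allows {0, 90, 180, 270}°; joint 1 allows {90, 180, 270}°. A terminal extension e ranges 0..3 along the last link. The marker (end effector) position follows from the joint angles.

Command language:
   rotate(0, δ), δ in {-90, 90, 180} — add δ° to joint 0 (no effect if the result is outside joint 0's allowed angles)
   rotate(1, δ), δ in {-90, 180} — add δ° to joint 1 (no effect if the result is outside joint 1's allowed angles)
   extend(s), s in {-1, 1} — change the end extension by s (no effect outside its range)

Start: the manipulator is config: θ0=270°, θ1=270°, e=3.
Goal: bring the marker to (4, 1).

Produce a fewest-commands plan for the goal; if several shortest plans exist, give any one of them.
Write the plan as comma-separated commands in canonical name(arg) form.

from: config: θ0=270°, θ1=270°, e=3
step 1 (extend(-1)): config: θ0=270°, θ1=270°, e=2
step 2 (extend(-1)): config: θ0=270°, θ1=270°, e=1
step 3 (rotate(0, 180)): config: θ0=90°, θ1=270°, e=1
minimal: 3 command(s), checked below 3.

extend(-1), extend(-1), rotate(0, 180)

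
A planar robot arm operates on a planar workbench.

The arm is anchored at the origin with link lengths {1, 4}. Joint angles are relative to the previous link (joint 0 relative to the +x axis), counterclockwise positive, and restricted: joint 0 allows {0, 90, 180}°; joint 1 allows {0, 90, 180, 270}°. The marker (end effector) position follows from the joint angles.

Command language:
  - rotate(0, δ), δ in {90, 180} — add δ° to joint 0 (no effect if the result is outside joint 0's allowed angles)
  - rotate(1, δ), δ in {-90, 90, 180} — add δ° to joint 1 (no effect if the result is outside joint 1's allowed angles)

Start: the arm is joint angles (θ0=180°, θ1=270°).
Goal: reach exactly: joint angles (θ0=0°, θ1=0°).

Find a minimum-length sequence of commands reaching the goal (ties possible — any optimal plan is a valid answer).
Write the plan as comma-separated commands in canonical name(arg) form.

rotate(0, 180), rotate(1, 90)

from: joint angles (θ0=180°, θ1=270°)
step 1 (rotate(0, 180)): joint angles (θ0=0°, θ1=270°)
step 2 (rotate(1, 90)): joint angles (θ0=0°, θ1=0°)
shorter routes all fall short; 2 is best.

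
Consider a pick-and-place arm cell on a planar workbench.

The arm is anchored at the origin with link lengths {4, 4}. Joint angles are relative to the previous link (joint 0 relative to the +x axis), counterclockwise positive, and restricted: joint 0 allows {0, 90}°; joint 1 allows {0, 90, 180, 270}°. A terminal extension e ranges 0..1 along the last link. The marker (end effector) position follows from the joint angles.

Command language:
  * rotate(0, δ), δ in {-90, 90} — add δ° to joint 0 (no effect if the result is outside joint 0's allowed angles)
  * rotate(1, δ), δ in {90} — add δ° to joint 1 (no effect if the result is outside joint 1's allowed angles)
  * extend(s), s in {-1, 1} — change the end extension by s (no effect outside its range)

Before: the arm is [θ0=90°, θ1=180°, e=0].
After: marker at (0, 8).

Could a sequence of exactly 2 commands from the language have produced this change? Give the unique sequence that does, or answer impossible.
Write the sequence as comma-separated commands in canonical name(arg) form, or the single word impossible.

from: [θ0=90°, θ1=180°, e=0]
step 1 (rotate(1, 90)): [θ0=90°, θ1=270°, e=0]
step 2 (rotate(1, 90)): [θ0=90°, θ1=0°, e=0]
uniquely the one of 25 2-step routes that fits.

rotate(1, 90), rotate(1, 90)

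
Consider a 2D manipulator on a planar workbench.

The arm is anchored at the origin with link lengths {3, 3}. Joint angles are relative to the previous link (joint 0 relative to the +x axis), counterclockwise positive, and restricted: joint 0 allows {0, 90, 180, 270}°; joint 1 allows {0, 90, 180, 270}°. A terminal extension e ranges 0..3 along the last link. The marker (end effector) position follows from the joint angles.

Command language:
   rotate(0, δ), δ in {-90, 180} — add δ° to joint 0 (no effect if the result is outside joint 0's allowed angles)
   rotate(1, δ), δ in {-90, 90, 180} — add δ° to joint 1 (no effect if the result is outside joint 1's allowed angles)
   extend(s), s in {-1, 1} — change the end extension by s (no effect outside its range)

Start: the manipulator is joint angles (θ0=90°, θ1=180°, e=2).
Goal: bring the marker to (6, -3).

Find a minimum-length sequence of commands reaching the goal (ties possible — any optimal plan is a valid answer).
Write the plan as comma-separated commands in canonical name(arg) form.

t0: joint angles (θ0=90°, θ1=180°, e=2)
[1] after rotate(1, -90): joint angles (θ0=90°, θ1=90°, e=2)
[2] after extend(1): joint angles (θ0=90°, θ1=90°, e=3)
[3] after rotate(0, 180): joint angles (θ0=270°, θ1=90°, e=3)
shorter routes all fall short; 3 is best.

rotate(1, -90), extend(1), rotate(0, 180)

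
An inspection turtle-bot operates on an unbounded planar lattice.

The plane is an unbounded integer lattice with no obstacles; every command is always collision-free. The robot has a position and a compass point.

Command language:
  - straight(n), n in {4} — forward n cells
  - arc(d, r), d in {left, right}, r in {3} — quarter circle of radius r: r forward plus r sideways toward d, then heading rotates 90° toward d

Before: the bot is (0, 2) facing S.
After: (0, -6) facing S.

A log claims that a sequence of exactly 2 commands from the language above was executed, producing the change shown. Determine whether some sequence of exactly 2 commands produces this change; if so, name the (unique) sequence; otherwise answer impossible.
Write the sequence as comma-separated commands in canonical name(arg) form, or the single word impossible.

straight(4), straight(4)

key: still facing S at the end — nothing in the sequence rotates
t0: (0, 2) facing S
step 1 (straight(4)): (0, -2) facing S
step 2 (straight(4)): (0, -6) facing S
uniquely the one of 9 2-step routes that fits.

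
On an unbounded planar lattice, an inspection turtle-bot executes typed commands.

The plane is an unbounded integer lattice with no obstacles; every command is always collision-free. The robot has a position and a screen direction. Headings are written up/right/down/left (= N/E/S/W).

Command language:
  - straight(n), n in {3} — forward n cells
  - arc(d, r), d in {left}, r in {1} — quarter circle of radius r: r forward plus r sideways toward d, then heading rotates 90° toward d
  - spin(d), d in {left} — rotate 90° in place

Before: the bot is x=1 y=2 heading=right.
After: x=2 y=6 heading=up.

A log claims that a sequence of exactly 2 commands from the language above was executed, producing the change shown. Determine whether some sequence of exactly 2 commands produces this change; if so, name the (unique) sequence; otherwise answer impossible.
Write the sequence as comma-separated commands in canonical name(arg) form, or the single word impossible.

arc(left, 1), straight(3)

key: position moved to (2,6) AND the heading swung to N — translation plus rotation needed
begin: x=1 y=2 heading=right
step 1 (arc(left, 1)): x=2 y=3 heading=up
step 2 (straight(3)): x=2 y=6 heading=up
no other 2-command option fits: unique.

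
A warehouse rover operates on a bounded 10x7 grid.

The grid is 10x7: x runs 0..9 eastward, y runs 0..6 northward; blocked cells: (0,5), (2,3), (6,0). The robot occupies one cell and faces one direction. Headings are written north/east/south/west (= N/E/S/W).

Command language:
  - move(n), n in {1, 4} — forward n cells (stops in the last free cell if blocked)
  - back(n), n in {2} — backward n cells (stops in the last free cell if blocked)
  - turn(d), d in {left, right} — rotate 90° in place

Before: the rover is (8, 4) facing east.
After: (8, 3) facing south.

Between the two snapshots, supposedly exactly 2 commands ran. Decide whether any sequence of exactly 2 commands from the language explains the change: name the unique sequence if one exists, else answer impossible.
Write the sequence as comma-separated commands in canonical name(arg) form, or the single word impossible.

key: order matters: swapping turn(right) and move(1) lands elsewhere
from: (8, 4) facing east
1. turn(right) → (8, 4) facing south
2. move(1) → (8, 3) facing south
no other 2-command option fits: unique.

turn(right), move(1)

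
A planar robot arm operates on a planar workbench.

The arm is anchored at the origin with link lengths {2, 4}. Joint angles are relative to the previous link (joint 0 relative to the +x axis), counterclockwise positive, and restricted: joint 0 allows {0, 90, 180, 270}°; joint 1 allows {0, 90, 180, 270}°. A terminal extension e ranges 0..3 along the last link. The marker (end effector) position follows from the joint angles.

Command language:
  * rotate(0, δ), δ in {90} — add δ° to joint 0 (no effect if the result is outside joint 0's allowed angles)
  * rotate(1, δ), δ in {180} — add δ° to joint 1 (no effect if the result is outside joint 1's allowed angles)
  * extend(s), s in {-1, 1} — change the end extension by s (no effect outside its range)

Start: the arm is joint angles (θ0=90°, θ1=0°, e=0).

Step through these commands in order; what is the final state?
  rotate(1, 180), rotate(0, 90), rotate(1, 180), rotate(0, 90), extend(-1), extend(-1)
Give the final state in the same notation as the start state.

joint angles (θ0=270°, θ1=0°, e=0)

t0: joint angles (θ0=90°, θ1=0°, e=0)
[1] after rotate(1, 180): joint angles (θ0=90°, θ1=180°, e=0)
[2] after rotate(0, 90): joint angles (θ0=180°, θ1=180°, e=0)
[3] after rotate(1, 180): joint angles (θ0=180°, θ1=0°, e=0)
[4] after rotate(0, 90): joint angles (θ0=270°, θ1=0°, e=0)
[5] after extend(-1): joint angles (θ0=270°, θ1=0°, e=0)
[6] after extend(-1): joint angles (θ0=270°, θ1=0°, e=0)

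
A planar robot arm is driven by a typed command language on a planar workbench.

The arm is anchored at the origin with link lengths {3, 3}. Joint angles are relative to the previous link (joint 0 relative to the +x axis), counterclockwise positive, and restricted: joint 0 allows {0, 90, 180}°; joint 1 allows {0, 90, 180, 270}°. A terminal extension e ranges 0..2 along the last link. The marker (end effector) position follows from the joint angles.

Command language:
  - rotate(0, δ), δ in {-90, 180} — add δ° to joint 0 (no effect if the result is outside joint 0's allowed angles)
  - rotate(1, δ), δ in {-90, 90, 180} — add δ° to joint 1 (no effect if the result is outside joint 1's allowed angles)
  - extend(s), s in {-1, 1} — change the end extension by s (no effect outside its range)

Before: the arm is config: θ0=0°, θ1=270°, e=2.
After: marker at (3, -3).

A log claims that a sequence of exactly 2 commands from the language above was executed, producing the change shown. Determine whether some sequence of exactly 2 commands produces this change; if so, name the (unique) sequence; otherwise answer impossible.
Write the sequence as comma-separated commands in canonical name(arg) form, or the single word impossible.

extend(-1), extend(-1)

from: config: θ0=0°, θ1=270°, e=2
[1] after extend(-1): config: θ0=0°, θ1=270°, e=1
[2] after extend(-1): config: θ0=0°, θ1=270°, e=0
no other 2-command option fits: unique.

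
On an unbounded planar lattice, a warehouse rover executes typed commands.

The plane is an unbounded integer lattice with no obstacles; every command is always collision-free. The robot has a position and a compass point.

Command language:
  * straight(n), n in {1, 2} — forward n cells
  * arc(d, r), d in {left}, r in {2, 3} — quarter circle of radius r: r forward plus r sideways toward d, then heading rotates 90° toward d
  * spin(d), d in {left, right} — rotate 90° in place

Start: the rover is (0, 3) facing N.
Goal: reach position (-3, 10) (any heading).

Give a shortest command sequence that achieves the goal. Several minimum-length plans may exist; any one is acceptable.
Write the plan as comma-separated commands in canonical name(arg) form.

t0: (0, 3) facing N
step 1 (straight(2)): (0, 5) facing N
step 2 (straight(2)): (0, 7) facing N
step 3 (arc(left, 3)): (-3, 10) facing W
no 2-step plan works, so 3 is optimal.

straight(2), straight(2), arc(left, 3)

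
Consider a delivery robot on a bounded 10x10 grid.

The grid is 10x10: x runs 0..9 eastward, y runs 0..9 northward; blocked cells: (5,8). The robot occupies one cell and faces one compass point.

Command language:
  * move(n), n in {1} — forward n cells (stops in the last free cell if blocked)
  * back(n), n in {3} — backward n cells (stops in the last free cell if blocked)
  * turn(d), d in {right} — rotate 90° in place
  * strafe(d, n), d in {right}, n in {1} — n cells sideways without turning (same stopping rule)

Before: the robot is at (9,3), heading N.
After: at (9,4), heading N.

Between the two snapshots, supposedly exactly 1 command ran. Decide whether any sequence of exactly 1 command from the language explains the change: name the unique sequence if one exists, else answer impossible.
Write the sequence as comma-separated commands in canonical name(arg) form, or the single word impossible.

key: still facing N — the one step turns nothing
t0: at (9,3), heading N
[1] after move(1): at (9,4), heading N
uniquely the one of 4 1-step routes that fits.

move(1)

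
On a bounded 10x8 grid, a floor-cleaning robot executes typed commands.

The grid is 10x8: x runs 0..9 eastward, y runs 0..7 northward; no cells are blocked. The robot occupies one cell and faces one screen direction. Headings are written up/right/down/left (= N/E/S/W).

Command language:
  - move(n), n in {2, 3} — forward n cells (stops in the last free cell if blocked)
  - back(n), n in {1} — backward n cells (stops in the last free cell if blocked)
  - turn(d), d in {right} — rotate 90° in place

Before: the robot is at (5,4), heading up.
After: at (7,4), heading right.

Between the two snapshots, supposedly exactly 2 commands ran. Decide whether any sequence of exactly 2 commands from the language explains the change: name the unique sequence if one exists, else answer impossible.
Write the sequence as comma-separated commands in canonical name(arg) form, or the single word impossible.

key: cell and facing (now E) both changed — the 2 commands mix motion and turning
initial: at (5,4), heading up
[1] after turn(right): at (5,4), heading right
[2] after move(2): at (7,4), heading right
uniquely the one of 16 2-step routes that fits.

turn(right), move(2)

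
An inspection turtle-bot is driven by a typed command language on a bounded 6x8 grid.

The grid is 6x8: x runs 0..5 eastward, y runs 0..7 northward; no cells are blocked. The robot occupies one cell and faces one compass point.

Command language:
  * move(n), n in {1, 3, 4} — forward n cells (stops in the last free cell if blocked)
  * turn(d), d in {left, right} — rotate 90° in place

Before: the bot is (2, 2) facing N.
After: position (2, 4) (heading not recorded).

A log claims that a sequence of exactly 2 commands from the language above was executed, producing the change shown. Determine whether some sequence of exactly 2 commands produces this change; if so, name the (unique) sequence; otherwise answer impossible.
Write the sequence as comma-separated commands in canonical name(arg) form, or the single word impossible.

start: (2, 2) facing N
[1] after move(1): (2, 3) facing N
[2] after move(1): (2, 4) facing N
all 25 alternatives checked — unique.

move(1), move(1)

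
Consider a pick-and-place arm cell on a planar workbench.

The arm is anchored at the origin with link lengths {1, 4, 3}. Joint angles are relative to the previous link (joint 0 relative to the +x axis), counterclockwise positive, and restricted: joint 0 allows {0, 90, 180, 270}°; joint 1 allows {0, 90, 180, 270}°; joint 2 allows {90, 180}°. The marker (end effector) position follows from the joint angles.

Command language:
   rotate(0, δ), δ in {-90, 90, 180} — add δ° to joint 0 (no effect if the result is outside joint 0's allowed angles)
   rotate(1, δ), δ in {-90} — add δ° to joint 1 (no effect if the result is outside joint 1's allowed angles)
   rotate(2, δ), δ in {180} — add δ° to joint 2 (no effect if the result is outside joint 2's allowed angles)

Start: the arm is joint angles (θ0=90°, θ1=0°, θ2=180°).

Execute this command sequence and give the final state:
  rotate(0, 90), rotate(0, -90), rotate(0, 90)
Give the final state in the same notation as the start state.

begin: joint angles (θ0=90°, θ1=0°, θ2=180°)
step 1 (rotate(0, 90)): joint angles (θ0=180°, θ1=0°, θ2=180°)
step 2 (rotate(0, -90)): joint angles (θ0=90°, θ1=0°, θ2=180°)
step 3 (rotate(0, 90)): joint angles (θ0=180°, θ1=0°, θ2=180°)

joint angles (θ0=180°, θ1=0°, θ2=180°)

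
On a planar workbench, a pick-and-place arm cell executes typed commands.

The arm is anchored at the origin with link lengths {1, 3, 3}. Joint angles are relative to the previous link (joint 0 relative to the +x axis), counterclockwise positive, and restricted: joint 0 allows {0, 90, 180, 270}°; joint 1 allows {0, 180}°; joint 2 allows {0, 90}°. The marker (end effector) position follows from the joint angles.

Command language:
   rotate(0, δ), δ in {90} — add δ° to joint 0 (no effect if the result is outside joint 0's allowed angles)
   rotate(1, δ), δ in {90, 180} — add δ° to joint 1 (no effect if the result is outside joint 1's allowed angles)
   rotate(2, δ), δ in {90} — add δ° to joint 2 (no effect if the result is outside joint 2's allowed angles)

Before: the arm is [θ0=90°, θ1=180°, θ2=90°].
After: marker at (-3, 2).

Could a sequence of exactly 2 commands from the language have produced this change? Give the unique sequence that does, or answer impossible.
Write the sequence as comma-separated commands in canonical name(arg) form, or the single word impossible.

rotate(0, 90), rotate(0, 90)

begin: [θ0=90°, θ1=180°, θ2=90°]
step 1 (rotate(0, 90)): [θ0=180°, θ1=180°, θ2=90°]
step 2 (rotate(0, 90)): [θ0=270°, θ1=180°, θ2=90°]
all 16 alternatives checked — unique.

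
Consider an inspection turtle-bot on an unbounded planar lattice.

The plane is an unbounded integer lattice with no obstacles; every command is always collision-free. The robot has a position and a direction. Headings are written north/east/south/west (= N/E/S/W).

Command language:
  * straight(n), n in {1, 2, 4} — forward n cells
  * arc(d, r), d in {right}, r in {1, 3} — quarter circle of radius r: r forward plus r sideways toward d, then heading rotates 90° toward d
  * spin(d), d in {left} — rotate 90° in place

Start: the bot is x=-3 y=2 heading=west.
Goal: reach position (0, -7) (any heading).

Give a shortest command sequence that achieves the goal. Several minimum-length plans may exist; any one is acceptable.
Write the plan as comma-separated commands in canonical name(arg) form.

t0: x=-3 y=2 heading=west
1. spin(left) → x=-3 y=2 heading=south
2. spin(left) → x=-3 y=2 heading=east
3. arc(right, 3) → x=0 y=-1 heading=south
4. straight(4) → x=0 y=-5 heading=south
5. straight(2) → x=0 y=-7 heading=south
nothing shorter than 5 reaches the goal.

spin(left), spin(left), arc(right, 3), straight(4), straight(2)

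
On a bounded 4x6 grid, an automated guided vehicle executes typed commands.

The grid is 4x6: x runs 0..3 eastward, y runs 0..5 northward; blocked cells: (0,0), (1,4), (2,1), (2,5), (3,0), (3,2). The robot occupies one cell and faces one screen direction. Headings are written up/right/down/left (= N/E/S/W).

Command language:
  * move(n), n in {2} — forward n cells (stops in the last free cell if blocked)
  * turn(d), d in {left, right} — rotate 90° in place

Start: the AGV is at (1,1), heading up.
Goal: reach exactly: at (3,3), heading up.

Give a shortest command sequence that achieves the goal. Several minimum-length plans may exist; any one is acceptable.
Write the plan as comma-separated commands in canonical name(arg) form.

move(2), turn(right), move(2), turn(left)

start: at (1,1), heading up
[1] after move(2): at (1,3), heading up
[2] after turn(right): at (1,3), heading right
[3] after move(2): at (3,3), heading right
[4] after turn(left): at (3,3), heading up
minimal: 4 command(s), checked below 4.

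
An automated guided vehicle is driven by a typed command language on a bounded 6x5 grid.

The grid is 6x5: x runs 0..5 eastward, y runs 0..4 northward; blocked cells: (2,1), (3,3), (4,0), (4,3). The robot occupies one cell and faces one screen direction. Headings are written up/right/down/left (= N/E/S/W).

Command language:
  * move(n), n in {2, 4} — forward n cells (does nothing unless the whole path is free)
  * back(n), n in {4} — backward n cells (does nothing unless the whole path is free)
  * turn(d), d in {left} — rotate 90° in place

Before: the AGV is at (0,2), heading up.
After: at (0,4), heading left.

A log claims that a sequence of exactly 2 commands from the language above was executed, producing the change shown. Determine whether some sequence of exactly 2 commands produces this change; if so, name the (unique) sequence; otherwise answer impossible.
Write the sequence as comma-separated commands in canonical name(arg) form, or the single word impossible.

key: cell and facing (now W) both changed — the 2 commands mix motion and turning
t0: at (0,2), heading up
t=1 move(2) ⇒ at (0,4), heading up
t=2 turn(left) ⇒ at (0,4), heading left
uniquely the one of 16 2-step routes that fits.

move(2), turn(left)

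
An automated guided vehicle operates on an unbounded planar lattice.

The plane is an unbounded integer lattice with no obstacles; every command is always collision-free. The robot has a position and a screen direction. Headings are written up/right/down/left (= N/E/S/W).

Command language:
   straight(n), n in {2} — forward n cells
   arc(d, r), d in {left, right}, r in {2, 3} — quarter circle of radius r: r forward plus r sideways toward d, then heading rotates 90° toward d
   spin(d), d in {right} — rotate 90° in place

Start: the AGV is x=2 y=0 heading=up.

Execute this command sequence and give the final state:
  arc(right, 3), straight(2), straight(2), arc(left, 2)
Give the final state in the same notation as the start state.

x=11 y=5 heading=up

t0: x=2 y=0 heading=up
1. arc(right, 3) → x=5 y=3 heading=right
2. straight(2) → x=7 y=3 heading=right
3. straight(2) → x=9 y=3 heading=right
4. arc(left, 2) → x=11 y=5 heading=up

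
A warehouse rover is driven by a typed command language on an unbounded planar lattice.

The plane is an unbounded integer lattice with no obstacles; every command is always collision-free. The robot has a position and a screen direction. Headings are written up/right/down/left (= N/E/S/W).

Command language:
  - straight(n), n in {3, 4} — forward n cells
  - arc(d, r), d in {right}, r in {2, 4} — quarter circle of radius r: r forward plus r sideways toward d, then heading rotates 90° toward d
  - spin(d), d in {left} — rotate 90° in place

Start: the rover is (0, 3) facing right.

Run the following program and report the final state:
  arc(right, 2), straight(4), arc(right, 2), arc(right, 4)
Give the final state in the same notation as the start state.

from: (0, 3) facing right
step 1 (arc(right, 2)): (2, 1) facing down
step 2 (straight(4)): (2, -3) facing down
step 3 (arc(right, 2)): (0, -5) facing left
step 4 (arc(right, 4)): (-4, -1) facing up

(-4, -1) facing up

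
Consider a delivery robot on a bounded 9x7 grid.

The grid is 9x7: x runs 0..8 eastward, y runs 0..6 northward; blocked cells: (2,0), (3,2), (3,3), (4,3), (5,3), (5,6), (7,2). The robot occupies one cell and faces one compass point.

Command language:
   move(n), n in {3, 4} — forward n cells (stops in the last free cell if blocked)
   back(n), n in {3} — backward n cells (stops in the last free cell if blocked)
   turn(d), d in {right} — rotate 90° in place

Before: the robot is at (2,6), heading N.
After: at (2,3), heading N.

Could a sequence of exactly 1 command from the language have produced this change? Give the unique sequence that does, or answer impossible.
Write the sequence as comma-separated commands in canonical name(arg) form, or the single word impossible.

back(3)

key: heading stays N — the single command does not turn
initial: at (2,6), heading N
[1] after back(3): at (2,3), heading N
all 4 alternatives checked — unique.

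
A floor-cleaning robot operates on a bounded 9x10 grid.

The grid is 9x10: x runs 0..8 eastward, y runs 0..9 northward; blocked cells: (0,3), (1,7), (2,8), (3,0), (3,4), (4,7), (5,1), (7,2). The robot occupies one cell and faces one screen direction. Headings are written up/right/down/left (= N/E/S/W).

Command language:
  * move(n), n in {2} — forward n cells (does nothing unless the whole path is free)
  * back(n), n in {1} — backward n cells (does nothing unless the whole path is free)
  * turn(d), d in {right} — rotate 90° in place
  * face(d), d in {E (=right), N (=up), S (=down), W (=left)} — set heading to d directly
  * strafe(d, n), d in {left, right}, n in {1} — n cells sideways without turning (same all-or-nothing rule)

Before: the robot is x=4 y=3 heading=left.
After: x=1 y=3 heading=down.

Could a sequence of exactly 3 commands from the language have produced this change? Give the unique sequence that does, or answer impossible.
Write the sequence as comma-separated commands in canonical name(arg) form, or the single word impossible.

key: order matters: swapping move(2) and strafe(right, 1) lands elsewhere
begin: x=4 y=3 heading=left
[1] after move(2): x=2 y=3 heading=left
[2] after face(S): x=2 y=3 heading=down
[3] after strafe(right, 1): x=1 y=3 heading=down
no rival 3-sequence matches.

move(2), face(S), strafe(right, 1)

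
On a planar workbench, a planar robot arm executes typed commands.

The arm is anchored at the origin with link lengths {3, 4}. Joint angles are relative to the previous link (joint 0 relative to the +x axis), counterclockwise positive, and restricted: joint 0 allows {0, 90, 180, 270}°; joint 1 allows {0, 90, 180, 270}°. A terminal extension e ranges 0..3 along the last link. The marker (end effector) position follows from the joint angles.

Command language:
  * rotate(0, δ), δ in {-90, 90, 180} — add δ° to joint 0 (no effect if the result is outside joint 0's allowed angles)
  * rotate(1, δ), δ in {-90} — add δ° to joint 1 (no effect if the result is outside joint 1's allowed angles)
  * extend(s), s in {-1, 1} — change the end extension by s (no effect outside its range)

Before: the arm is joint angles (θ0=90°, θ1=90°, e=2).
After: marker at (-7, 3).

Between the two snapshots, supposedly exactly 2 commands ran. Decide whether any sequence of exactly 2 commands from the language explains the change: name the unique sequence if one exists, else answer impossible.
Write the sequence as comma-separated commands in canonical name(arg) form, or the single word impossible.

t0: joint angles (θ0=90°, θ1=90°, e=2)
step 1 (extend(1)): joint angles (θ0=90°, θ1=90°, e=3)
step 2 (extend(1)): joint angles (θ0=90°, θ1=90°, e=3)
no rival 2-sequence matches.

extend(1), extend(1)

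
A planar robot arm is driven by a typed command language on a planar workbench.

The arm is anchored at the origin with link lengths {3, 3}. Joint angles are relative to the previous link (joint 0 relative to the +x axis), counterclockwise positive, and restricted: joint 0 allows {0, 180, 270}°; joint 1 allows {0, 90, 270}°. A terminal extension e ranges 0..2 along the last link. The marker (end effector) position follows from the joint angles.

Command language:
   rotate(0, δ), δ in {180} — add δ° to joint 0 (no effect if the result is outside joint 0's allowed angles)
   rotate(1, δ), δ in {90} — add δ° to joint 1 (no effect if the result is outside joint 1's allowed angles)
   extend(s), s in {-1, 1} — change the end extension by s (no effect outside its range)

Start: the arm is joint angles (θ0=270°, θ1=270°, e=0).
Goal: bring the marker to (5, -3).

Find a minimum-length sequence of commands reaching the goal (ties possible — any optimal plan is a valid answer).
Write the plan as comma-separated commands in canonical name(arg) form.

begin: joint angles (θ0=270°, θ1=270°, e=0)
1. rotate(1, 90) → joint angles (θ0=270°, θ1=0°, e=0)
2. rotate(1, 90) → joint angles (θ0=270°, θ1=90°, e=0)
3. extend(1) → joint angles (θ0=270°, θ1=90°, e=1)
4. extend(1) → joint angles (θ0=270°, θ1=90°, e=2)
minimal: 4 command(s), checked below 4.

rotate(1, 90), rotate(1, 90), extend(1), extend(1)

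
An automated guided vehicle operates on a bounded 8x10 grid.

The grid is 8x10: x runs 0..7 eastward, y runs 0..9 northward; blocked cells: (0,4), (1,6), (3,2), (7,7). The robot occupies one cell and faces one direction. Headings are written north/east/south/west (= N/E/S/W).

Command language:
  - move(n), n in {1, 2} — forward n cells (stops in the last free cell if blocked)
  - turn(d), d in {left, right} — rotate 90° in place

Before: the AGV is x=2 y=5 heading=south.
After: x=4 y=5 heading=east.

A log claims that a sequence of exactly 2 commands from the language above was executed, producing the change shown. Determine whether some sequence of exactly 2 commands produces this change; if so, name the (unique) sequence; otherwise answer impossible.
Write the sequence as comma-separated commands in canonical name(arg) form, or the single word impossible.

key: running move(2) before turn(left) would end elsewhere — order is forced
begin: x=2 y=5 heading=south
step 1 (turn(left)): x=2 y=5 heading=east
step 2 (move(2)): x=4 y=5 heading=east
all 16 alternatives checked — unique.

turn(left), move(2)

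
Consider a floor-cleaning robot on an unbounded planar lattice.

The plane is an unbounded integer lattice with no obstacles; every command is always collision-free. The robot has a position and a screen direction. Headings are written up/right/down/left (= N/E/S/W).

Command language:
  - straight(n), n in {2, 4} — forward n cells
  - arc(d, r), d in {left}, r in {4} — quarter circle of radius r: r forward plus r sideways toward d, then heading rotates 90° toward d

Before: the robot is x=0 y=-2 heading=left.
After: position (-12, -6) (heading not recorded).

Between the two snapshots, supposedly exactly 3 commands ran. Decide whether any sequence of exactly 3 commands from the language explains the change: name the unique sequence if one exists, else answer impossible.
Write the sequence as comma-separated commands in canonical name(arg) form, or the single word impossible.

key: order matters: swapping straight(4) and arc(left, 4) lands elsewhere
t0: x=0 y=-2 heading=left
1. straight(4) → x=-4 y=-2 heading=left
2. straight(4) → x=-8 y=-2 heading=left
3. arc(left, 4) → x=-12 y=-6 heading=down
no rival 3-sequence matches.

straight(4), straight(4), arc(left, 4)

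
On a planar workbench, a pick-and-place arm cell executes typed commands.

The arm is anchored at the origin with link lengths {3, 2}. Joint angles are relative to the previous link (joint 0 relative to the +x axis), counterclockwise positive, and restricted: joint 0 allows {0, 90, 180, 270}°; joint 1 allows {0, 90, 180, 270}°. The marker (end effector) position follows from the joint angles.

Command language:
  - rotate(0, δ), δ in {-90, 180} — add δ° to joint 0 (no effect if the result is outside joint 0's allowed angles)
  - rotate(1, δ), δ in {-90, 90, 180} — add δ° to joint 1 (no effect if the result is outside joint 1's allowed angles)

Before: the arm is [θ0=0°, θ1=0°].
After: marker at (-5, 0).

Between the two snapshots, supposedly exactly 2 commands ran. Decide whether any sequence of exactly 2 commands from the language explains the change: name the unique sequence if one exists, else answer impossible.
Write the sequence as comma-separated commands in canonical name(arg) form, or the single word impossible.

rotate(0, -90), rotate(0, -90)

start: [θ0=0°, θ1=0°]
step 1 (rotate(0, -90)): [θ0=270°, θ1=0°]
step 2 (rotate(0, -90)): [θ0=180°, θ1=0°]
no other 2-command option fits: unique.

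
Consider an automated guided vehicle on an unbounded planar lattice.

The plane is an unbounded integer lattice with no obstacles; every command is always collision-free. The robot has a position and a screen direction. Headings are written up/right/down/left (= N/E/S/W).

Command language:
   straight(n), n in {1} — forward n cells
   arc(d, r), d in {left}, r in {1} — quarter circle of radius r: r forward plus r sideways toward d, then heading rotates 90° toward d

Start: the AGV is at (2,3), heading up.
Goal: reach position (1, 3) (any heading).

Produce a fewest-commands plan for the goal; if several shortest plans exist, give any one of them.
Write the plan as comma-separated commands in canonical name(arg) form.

initial: at (2,3), heading up
[1] after straight(1): at (2,4), heading up
[2] after arc(left, 1): at (1,5), heading left
[3] after arc(left, 1): at (0,4), heading down
[4] after arc(left, 1): at (1,3), heading right
nothing shorter than 4 reaches the goal.

straight(1), arc(left, 1), arc(left, 1), arc(left, 1)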